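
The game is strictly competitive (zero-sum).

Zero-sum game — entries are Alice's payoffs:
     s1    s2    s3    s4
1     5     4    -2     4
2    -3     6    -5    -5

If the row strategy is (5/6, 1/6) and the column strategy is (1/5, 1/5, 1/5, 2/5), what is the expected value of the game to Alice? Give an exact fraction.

Against (1/5, 1/5, 1/5, 2/5), each row's expected payoff is 1: 3; 2: -12/5.
Taking the (5/6, 1/6)-weighted average: (5/6)·(3) + (1/6)·(-12/5) = 21/10.

21/10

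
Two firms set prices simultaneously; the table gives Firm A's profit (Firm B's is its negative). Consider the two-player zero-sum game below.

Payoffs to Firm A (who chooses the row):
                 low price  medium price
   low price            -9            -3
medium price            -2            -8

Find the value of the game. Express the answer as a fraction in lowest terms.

Row minima are -9 and -8, so Firm A's maximin is -8; column maxima are -2 and -3, so Firm B's minimax is -3. These differ, so the equilibrium is in mixed strategies.
Let Firm A play low price with probability p. Firm B is indifferent when −9p − 2(1−p) = −3p − 8(1−p), giving p = 1/2.
Let Firm B play low price with probability q. Firm A is indifferent when −9q − 3(1−q) = −2q − 8(1−q), giving q = 5/12.
The value is -9·(5/12) + (-3)·(7/12) = -11/2.

-11/2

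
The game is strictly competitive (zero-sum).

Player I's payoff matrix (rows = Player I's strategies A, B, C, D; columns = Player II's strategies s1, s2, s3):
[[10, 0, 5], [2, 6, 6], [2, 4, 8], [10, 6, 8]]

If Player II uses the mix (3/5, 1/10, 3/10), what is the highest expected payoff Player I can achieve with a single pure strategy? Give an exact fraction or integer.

A: (10)·(3/5) + (0)·(1/10) + (5)·(3/10) = 15/2.
B: (2)·(3/5) + (6)·(1/10) + (6)·(3/10) = 18/5.
C: (2)·(3/5) + (4)·(1/10) + (8)·(3/10) = 4.
D: (10)·(3/5) + (6)·(1/10) + (8)·(3/10) = 9.
The best pure response is D with expected payoff 9.

9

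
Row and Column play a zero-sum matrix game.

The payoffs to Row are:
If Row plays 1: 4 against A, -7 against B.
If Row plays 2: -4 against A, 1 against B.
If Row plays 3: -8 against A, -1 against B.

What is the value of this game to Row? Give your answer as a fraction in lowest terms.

Row 3 is strictly dominated by row 2, so Row never plays it.
The remaining 2×2 game on (1, 2) × (A, B) has no saddle point. Let Row play 1 with probability p; indifference gives 4p − 4(1−p) = −7p + (1−p), so p = 5/16.
Similarly Column's optimal q on A is 1/2, and the value is 4·(1/2) + (-7)·(1/2) = -3/2.

-3/2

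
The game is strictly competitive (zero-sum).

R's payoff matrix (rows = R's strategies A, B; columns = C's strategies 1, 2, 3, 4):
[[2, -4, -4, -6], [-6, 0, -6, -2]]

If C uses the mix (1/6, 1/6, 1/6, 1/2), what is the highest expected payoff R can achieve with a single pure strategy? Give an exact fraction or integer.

-3

A: (2)·(1/6) + (-4)·(1/6) + (-4)·(1/6) + (-6)·(1/2) = -4.
B: (-6)·(1/6) + (0)·(1/6) + (-6)·(1/6) + (-2)·(1/2) = -3.
The best pure response is B with expected payoff -3.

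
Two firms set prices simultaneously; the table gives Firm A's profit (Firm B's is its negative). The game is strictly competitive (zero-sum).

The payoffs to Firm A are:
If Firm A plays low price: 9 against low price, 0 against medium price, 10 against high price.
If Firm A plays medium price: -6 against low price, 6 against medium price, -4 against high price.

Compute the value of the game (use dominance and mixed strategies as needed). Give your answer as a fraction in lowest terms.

Column high price is strictly dominated by low price for Firm B (it gives Firm A more in every row).
The remaining 2×2 game on (low price, medium price) × (low price, medium price) has no saddle point. Let Firm A play low price with probability p; indifference gives 9p − 6(1−p) = 6(1−p), so p = 4/7.
Similarly Firm B's optimal q on low price is 2/7, and the value is 9·(2/7) + (0)·(5/7) = 18/7.

18/7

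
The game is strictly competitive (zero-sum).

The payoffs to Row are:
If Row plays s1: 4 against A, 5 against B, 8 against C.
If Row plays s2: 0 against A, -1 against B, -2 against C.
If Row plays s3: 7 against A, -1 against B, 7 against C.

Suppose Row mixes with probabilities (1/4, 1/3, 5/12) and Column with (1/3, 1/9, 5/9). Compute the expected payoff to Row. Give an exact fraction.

67/18

Against (1/3, 1/9, 5/9), each row's expected payoff is s1: 19/3; s2: -11/9; s3: 55/9.
Taking the (1/4, 1/3, 5/12)-weighted average: (1/4)·(19/3) + (1/3)·(-11/9) + (5/12)·(55/9) = 67/18.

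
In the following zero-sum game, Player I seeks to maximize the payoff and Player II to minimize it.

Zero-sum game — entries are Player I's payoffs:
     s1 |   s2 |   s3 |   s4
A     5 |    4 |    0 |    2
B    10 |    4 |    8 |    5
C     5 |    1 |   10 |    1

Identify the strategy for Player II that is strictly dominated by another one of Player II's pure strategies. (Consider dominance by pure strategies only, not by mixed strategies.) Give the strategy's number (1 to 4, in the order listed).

Player II prefers columns that give Player I less. Compare s1 with s2: 4 < 5, 4 < 10, 1 < 5.
So s2 strictly dominates s1 for Player II; s1 is strictly dominated.

1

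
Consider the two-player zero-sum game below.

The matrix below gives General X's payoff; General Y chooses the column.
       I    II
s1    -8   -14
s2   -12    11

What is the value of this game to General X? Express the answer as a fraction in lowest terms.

Row minima are -14 and -12, so General X's maximin is -12; column maxima are -8 and 11, so General Y's minimax is -8. These differ, so the equilibrium is in mixed strategies.
Let General X play s1 with probability p. General Y is indifferent when −8p − 12(1−p) = −14p + 11(1−p), giving p = 23/29.
Let General Y play I with probability q. General X is indifferent when −8q − 14(1−q) = −12q + 11(1−q), giving q = 25/29.
The value is -8·(25/29) + (-14)·(4/29) = -256/29.

-256/29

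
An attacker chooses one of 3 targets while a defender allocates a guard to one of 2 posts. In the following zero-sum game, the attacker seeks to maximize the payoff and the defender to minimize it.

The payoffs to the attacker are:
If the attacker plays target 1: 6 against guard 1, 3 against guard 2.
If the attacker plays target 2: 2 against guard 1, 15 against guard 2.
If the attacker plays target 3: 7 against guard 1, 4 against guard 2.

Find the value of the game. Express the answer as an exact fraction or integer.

97/16

Row target 1 is strictly dominated by row target 3, so the attacker never plays it.
The remaining 2×2 game on (target 2, target 3) × (guard 1, guard 2) has no saddle point. Let the attacker play target 2 with probability p; indifference gives 2p + 7(1−p) = 15p + 4(1−p), so p = 3/16.
Similarly the defender's optimal q on guard 1 is 11/16, and the value is 2·(11/16) + (15)·(5/16) = 97/16.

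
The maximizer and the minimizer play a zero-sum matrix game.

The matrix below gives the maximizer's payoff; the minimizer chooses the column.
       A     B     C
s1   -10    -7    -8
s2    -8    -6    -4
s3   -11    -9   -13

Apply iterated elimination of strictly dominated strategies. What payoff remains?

Row s3 is strictly dominated by row s1 (-10>-11, -7>-9, -8>-13); eliminate s3.
Row s1 is strictly dominated by row s2 (-8>-10, -6>-7, -4>-8); eliminate s1.
Column C is strictly dominated by A for the minimizer (-8<-4); eliminate C.
Column B is strictly dominated by A for the minimizer (-8<-6); eliminate B.
Only (s2, A) remains, with payoff -8.

-8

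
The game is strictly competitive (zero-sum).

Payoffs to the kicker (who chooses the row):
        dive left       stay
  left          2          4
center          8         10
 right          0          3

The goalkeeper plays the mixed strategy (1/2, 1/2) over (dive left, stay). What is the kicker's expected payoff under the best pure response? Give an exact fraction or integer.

9

left: (2)·(1/2) + (4)·(1/2) = 3.
center: (8)·(1/2) + (10)·(1/2) = 9.
right: (0)·(1/2) + (3)·(1/2) = 3/2.
The best pure response is center with expected payoff 9.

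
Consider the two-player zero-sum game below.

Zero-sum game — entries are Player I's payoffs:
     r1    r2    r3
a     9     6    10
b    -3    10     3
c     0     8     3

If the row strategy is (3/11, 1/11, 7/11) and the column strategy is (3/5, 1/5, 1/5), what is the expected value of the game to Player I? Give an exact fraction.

42/11

Against (3/5, 1/5, 1/5), each row's expected payoff is a: 43/5; b: 4/5; c: 11/5.
Taking the (3/11, 1/11, 7/11)-weighted average: (3/11)·(43/5) + (1/11)·(4/5) + (7/11)·(11/5) = 42/11.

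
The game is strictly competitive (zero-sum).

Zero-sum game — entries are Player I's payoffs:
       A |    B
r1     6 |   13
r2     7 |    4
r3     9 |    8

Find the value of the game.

Row r2 is strictly dominated by row r3, so Player I never plays it.
The remaining 2×2 game on (r1, r3) × (A, B) has no saddle point. Let Player I play r1 with probability p; indifference gives 6p + 9(1−p) = 13p + 8(1−p), so p = 1/8.
Similarly Player II's optimal q on A is 5/8, and the value is 6·(5/8) + (13)·(3/8) = 69/8.

69/8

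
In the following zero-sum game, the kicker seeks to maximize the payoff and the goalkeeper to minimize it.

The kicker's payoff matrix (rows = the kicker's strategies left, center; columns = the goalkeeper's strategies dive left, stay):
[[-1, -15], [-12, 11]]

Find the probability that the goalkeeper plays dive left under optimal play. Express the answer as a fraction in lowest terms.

Row minima are -15 and -12, so the kicker's maximin is -12; column maxima are -1 and 11, so the goalkeeper's minimax is -1. These differ, so the equilibrium is in mixed strategies.
Let the goalkeeper play dive left with probability q. The kicker is indifferent when −q − 15(1−q) = −12q + 11(1−q), giving q = 26/37.

26/37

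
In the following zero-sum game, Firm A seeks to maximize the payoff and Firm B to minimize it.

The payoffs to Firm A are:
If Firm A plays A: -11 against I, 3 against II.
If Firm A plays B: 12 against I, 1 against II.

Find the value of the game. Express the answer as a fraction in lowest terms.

47/25

Row minima are -11 and 1, so Firm A's maximin is 1; column maxima are 12 and 3, so Firm B's minimax is 3. These differ, so the equilibrium is in mixed strategies.
Let Firm A play A with probability p. Firm B is indifferent when −11p + 12(1−p) = 3p + (1−p), giving p = 11/25.
Let Firm B play I with probability q. Firm A is indifferent when −11q + 3(1−q) = 12q + (1−q), giving q = 2/25.
The value is -11·(2/25) + (3)·(23/25) = 47/25.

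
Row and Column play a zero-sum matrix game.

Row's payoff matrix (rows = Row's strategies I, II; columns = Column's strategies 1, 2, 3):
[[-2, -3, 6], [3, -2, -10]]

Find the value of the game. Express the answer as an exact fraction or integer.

-42/17

Column 1 is strictly dominated by 2 for Column (it gives Row more in every row).
The remaining 2×2 game on (I, II) × (2, 3) has no saddle point. Let Row play I with probability p; indifference gives −3p − 2(1−p) = 6p − 10(1−p), so p = 8/17.
Similarly Column's optimal q on 2 is 16/17, and the value is -3·(16/17) + (6)·(1/17) = -42/17.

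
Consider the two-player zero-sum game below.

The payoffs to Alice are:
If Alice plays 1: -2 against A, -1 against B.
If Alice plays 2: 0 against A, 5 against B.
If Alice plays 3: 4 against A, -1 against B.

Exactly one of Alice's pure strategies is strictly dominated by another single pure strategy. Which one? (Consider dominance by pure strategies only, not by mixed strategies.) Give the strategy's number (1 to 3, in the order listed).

Compare 1 with 2: 0 > -2, 5 > -1.
So 2 strictly dominates 1 for Alice; 1 is strictly dominated.

1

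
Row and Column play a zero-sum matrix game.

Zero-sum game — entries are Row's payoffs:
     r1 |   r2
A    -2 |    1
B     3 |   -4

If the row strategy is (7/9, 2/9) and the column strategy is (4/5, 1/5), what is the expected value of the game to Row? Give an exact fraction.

-11/15

Against (4/5, 1/5), each row's expected payoff is A: -7/5; B: 8/5.
Taking the (7/9, 2/9)-weighted average: (7/9)·(-7/5) + (2/9)·(8/5) = -11/15.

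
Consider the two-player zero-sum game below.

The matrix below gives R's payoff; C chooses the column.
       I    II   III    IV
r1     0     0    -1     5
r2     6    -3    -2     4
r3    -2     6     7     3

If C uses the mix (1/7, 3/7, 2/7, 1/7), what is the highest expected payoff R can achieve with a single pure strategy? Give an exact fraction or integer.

33/7

r1: (0)·(1/7) + (0)·(3/7) + (-1)·(2/7) + (5)·(1/7) = 3/7.
r2: (6)·(1/7) + (-3)·(3/7) + (-2)·(2/7) + (4)·(1/7) = -3/7.
r3: (-2)·(1/7) + (6)·(3/7) + (7)·(2/7) + (3)·(1/7) = 33/7.
The best pure response is r3 with expected payoff 33/7.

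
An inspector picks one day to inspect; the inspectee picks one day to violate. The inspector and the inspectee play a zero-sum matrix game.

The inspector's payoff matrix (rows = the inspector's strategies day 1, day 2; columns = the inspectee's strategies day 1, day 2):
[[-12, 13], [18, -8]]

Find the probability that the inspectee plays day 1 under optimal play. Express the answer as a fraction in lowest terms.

Row minima are -12 and -8, so the inspector's maximin is -8; column maxima are 18 and 13, so the inspectee's minimax is 13. These differ, so the equilibrium is in mixed strategies.
Let the inspectee play day 1 with probability q. The inspector is indifferent when −12q + 13(1−q) = 18q − 8(1−q), giving q = 7/17.

7/17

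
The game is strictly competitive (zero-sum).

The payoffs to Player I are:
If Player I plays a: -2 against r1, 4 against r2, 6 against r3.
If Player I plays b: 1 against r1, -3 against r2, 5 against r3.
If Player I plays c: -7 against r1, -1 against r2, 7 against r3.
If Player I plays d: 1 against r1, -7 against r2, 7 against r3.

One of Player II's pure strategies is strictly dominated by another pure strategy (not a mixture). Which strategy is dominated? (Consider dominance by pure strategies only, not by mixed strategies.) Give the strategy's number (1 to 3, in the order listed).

Player II prefers columns that give Player I less. Compare r3 with r1: -2 < 6, 1 < 5, -7 < 7, 1 < 7.
So r1 strictly dominates r3 for Player II; r3 is strictly dominated.

3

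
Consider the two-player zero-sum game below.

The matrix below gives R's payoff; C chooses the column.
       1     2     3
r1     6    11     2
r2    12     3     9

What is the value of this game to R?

Column 1 is strictly dominated by 3 for C (it gives R more in every row).
The remaining 2×2 game on (r1, r2) × (2, 3) has no saddle point. Let R play r1 with probability p; indifference gives 11p + 3(1−p) = 2p + 9(1−p), so p = 2/5.
Similarly C's optimal q on 2 is 7/15, and the value is 11·(7/15) + (2)·(8/15) = 31/5.

31/5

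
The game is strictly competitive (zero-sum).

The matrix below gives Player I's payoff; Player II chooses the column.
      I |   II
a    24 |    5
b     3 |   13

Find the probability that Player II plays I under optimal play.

8/29

Row minima are 5 and 3, so Player I's maximin is 5; column maxima are 24 and 13, so Player II's minimax is 13. These differ, so the equilibrium is in mixed strategies.
Let Player II play I with probability q. Player I is indifferent when 24q + 5(1−q) = 3q + 13(1−q), giving q = 8/29.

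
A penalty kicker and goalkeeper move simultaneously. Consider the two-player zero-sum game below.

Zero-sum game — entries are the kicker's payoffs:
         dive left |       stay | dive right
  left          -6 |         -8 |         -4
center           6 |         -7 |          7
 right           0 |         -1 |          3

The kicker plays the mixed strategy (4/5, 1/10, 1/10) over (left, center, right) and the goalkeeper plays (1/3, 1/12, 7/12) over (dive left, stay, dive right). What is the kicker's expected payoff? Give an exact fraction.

-197/60

Against (1/3, 1/12, 7/12), each row's expected payoff is left: -5; center: 11/2; right: 5/3.
Taking the (4/5, 1/10, 1/10)-weighted average: (4/5)·(-5) + (1/10)·(11/2) + (1/10)·(5/3) = -197/60.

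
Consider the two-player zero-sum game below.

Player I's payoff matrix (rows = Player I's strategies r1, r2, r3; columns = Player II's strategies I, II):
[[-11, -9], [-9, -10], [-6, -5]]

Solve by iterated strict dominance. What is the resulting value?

-6

Row r1 is strictly dominated by row r3 (-6>-11, -5>-9); eliminate r1.
Row r2 is strictly dominated by row r3 (-6>-9, -5>-10); eliminate r2.
Column II is strictly dominated by I for Player II (-6<-5); eliminate II.
Only (r3, I) remains, with payoff -6.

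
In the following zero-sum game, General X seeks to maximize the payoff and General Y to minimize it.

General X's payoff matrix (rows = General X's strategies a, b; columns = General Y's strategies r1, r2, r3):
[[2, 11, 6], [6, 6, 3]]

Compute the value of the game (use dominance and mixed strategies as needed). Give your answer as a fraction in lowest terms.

Column r2 is strictly dominated by r3 for General Y (it gives General X more in every row).
The remaining 2×2 game on (a, b) × (r1, r3) has no saddle point. Let General X play a with probability p; indifference gives 2p + 6(1−p) = 6p + 3(1−p), so p = 3/7.
Similarly General Y's optimal q on r1 is 3/7, and the value is 2·(3/7) + (6)·(4/7) = 30/7.

30/7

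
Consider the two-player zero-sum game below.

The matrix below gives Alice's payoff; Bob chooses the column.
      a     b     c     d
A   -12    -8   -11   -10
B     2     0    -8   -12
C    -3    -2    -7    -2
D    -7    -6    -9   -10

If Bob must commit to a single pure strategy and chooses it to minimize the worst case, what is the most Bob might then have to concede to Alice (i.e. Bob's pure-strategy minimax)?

The worst case (largest entry) in each column is a: 2, b: 0, c: -7, d: -2.
The best (smallest) of these is -7.

-7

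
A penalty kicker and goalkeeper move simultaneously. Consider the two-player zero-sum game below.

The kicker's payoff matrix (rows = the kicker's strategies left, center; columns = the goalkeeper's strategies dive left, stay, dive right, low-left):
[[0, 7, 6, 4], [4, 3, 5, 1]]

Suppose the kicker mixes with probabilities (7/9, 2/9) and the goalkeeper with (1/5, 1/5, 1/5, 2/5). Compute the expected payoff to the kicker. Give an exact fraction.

Against (1/5, 1/5, 1/5, 2/5), each row's expected payoff is left: 21/5; center: 14/5.
Taking the (7/9, 2/9)-weighted average: (7/9)·(21/5) + (2/9)·(14/5) = 35/9.

35/9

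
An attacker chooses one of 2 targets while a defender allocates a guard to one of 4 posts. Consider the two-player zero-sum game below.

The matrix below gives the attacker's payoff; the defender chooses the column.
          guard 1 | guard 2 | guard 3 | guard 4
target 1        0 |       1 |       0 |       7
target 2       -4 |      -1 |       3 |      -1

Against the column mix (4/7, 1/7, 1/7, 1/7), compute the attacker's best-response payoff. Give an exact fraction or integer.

target 1: (0)·(4/7) + (1)·(1/7) + (0)·(1/7) + (7)·(1/7) = 8/7.
target 2: (-4)·(4/7) + (-1)·(1/7) + (3)·(1/7) + (-1)·(1/7) = -15/7.
The best pure response is target 1 with expected payoff 8/7.

8/7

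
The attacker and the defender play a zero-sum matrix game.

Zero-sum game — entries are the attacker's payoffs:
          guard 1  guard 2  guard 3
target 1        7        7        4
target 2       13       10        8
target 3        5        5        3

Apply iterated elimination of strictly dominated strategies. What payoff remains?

Row target 3 is strictly dominated by row target 1 (7>5, 7>5, 4>3); eliminate target 3.
Row target 1 is strictly dominated by row target 2 (13>7, 10>7, 8>4); eliminate target 1.
Column guard 2 is strictly dominated by guard 3 for the defender (8<10); eliminate guard 2.
Column guard 1 is strictly dominated by guard 3 for the defender (8<13); eliminate guard 1.
Only (target 2, guard 3) remains, with payoff 8.

8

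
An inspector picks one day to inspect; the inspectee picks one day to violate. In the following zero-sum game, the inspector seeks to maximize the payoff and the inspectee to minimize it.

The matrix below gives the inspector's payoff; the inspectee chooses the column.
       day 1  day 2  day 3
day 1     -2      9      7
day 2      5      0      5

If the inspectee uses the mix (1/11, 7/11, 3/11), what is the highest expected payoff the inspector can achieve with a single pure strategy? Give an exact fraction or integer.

82/11

day 1: (-2)·(1/11) + (9)·(7/11) + (7)·(3/11) = 82/11.
day 2: (5)·(1/11) + (0)·(7/11) + (5)·(3/11) = 20/11.
The best pure response is day 1 with expected payoff 82/11.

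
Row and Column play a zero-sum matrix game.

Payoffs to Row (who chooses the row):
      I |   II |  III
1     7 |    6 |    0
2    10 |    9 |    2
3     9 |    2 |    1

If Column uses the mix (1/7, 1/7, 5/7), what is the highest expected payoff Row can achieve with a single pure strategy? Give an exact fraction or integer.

29/7

1: (7)·(1/7) + (6)·(1/7) + (0)·(5/7) = 13/7.
2: (10)·(1/7) + (9)·(1/7) + (2)·(5/7) = 29/7.
3: (9)·(1/7) + (2)·(1/7) + (1)·(5/7) = 16/7.
The best pure response is 2 with expected payoff 29/7.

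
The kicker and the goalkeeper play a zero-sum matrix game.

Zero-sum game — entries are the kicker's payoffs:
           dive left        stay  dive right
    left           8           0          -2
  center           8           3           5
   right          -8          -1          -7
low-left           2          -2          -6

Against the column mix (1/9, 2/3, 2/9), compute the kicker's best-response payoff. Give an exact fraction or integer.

4

left: (8)·(1/9) + (0)·(2/3) + (-2)·(2/9) = 4/9.
center: (8)·(1/9) + (3)·(2/3) + (5)·(2/9) = 4.
right: (-8)·(1/9) + (-1)·(2/3) + (-7)·(2/9) = -28/9.
low-left: (2)·(1/9) + (-2)·(2/3) + (-6)·(2/9) = -22/9.
The best pure response is center with expected payoff 4.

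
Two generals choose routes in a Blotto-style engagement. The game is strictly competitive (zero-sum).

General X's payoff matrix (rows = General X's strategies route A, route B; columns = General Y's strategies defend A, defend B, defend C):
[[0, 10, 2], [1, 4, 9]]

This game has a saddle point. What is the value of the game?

Row minima: 0, 1 → General X's maximin is 1.
Column maxima: 1, 10, 9 → General Y's minimax is 1.
They coincide at (route B, defend A), so the value is 1.

1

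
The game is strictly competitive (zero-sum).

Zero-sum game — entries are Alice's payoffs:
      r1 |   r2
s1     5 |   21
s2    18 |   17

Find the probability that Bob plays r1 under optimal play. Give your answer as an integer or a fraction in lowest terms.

4/17

Row minima are 5 and 17, so Alice's maximin is 17; column maxima are 18 and 21, so Bob's minimax is 18. These differ, so the equilibrium is in mixed strategies.
Let Bob play r1 with probability q. Alice is indifferent when 5q + 21(1−q) = 18q + 17(1−q), giving q = 4/17.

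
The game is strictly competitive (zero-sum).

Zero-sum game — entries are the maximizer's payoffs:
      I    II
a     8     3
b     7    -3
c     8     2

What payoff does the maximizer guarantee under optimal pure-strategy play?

3

Row minima: 3, -3, 2 → the maximizer's maximin is 3.
Column maxima: 8, 3 → the minimizer's minimax is 3.
They coincide at (a, II), so the value is 3.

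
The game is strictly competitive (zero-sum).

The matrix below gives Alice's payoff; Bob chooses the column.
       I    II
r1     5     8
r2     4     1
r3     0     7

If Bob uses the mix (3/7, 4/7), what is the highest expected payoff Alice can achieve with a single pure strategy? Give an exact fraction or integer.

47/7

r1: (5)·(3/7) + (8)·(4/7) = 47/7.
r2: (4)·(3/7) + (1)·(4/7) = 16/7.
r3: (0)·(3/7) + (7)·(4/7) = 4.
The best pure response is r1 with expected payoff 47/7.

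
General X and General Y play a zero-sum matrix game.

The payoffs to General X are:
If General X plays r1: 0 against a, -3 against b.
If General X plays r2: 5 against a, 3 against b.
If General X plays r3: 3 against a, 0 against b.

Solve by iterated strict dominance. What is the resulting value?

3

Column a is strictly dominated by b for General Y (-3<0, 3<5, 0<3); eliminate a.
Row r1 is strictly dominated by row r2 (3>-3); eliminate r1.
Row r3 is strictly dominated by row r2 (3>0); eliminate r3.
Only (r2, b) remains, with payoff 3.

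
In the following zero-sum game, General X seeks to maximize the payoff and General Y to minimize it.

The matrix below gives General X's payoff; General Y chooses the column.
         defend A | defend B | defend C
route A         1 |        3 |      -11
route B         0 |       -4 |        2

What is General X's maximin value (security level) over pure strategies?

The worst-case payoff for each row is route A: -11, route B: -4.
The best of these is -4.

-4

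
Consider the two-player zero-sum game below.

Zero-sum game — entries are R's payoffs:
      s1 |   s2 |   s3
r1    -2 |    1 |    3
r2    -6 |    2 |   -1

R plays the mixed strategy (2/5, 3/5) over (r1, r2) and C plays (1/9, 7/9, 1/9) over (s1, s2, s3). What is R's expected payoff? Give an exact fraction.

37/45

Against (1/9, 7/9, 1/9), each row's expected payoff is r1: 8/9; r2: 7/9.
Taking the (2/5, 3/5)-weighted average: (2/5)·(8/9) + (3/5)·(7/9) = 37/45.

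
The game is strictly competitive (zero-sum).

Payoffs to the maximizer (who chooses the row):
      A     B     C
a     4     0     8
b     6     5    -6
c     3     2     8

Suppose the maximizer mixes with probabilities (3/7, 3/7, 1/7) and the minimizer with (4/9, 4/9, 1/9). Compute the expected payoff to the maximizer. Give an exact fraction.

214/63

Against (4/9, 4/9, 1/9), each row's expected payoff is a: 8/3; b: 38/9; c: 28/9.
Taking the (3/7, 3/7, 1/7)-weighted average: (3/7)·(8/3) + (3/7)·(38/9) + (1/7)·(28/9) = 214/63.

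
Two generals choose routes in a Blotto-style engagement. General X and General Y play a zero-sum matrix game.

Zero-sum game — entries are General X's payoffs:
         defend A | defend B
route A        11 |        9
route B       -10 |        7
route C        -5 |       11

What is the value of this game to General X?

83/9

Row route B is strictly dominated by row route C, so General X never plays it.
The remaining 2×2 game on (route A, route C) × (defend A, defend B) has no saddle point. Let General X play route A with probability p; indifference gives 11p − 5(1−p) = 9p + 11(1−p), so p = 8/9.
Similarly General Y's optimal q on defend A is 1/9, and the value is 11·(1/9) + (9)·(8/9) = 83/9.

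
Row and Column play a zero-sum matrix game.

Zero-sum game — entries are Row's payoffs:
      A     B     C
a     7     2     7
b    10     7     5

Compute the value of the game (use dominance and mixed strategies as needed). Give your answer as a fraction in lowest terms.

39/7

Column A is strictly dominated by B for Column (it gives Row more in every row).
The remaining 2×2 game on (a, b) × (B, C) has no saddle point. Let Row play a with probability p; indifference gives 2p + 7(1−p) = 7p + 5(1−p), so p = 2/7.
Similarly Column's optimal q on B is 2/7, and the value is 2·(2/7) + (7)·(5/7) = 39/7.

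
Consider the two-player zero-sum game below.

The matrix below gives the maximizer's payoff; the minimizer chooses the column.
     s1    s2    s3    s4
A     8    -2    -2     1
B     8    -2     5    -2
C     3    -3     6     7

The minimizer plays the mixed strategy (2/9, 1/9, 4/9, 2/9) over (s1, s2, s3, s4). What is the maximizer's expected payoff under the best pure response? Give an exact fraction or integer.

A: (8)·(2/9) + (-2)·(1/9) + (-2)·(4/9) + (1)·(2/9) = 8/9.
B: (8)·(2/9) + (-2)·(1/9) + (5)·(4/9) + (-2)·(2/9) = 10/3.
C: (3)·(2/9) + (-3)·(1/9) + (6)·(4/9) + (7)·(2/9) = 41/9.
The best pure response is C with expected payoff 41/9.

41/9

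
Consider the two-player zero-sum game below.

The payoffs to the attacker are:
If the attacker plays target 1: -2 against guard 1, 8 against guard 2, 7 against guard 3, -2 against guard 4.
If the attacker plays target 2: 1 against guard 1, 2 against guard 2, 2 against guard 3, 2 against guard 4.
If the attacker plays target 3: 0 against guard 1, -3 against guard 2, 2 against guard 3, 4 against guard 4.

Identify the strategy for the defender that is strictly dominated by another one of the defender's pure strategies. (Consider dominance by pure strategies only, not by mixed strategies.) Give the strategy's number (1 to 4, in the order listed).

The defender prefers columns that give the attacker less. Compare guard 3 with guard 1: -2 < 7, 1 < 2, 0 < 2.
So guard 1 strictly dominates guard 3 for the defender; guard 3 is strictly dominated.

3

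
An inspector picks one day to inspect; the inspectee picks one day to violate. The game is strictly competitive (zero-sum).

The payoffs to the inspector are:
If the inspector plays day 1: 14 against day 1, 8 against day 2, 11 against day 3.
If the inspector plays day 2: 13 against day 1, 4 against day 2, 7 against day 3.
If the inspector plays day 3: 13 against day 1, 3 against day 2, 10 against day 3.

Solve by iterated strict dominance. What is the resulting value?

Row day 3 is strictly dominated by row day 1 (14>13, 8>3, 11>10); eliminate day 3.
Column day 1 is strictly dominated by day 2 for the inspectee (8<14, 4<13); eliminate day 1.
Column day 3 is strictly dominated by day 2 for the inspectee (8<11, 4<7); eliminate day 3.
Row day 2 is strictly dominated by row day 1 (8>4); eliminate day 2.
Only (day 1, day 2) remains, with payoff 8.

8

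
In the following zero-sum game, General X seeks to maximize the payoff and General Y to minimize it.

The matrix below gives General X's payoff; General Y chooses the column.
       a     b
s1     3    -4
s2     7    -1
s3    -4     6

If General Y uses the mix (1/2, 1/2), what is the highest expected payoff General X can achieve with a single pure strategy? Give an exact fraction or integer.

s1: (3)·(1/2) + (-4)·(1/2) = -1/2.
s2: (7)·(1/2) + (-1)·(1/2) = 3.
s3: (-4)·(1/2) + (6)·(1/2) = 1.
The best pure response is s2 with expected payoff 3.

3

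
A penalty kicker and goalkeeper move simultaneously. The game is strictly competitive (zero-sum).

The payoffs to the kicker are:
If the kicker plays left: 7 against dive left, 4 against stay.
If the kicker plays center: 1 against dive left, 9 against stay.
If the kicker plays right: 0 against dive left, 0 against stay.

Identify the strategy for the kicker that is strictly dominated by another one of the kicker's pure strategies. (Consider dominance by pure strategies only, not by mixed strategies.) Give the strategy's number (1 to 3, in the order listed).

Compare right with left: 7 > 0, 4 > 0.
So left strictly dominates right for the kicker; right is strictly dominated.

3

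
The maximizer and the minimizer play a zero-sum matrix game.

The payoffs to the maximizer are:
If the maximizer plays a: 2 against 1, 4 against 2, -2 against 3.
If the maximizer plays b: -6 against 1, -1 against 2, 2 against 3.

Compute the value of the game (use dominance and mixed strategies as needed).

Column 2 is strictly dominated by 1 for the minimizer (it gives the maximizer more in every row).
The remaining 2×2 game on (a, b) × (1, 3) has no saddle point. Let the maximizer play a with probability p; indifference gives 2p − 6(1−p) = −2p + 2(1−p), so p = 2/3.
Similarly the minimizer's optimal q on 1 is 1/3, and the value is 2·(1/3) + (-2)·(2/3) = -2/3.

-2/3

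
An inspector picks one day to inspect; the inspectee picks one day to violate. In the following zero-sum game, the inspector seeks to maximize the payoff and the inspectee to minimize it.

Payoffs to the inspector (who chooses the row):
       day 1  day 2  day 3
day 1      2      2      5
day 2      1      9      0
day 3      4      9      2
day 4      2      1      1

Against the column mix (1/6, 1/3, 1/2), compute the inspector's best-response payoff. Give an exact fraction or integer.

day 1: (2)·(1/6) + (2)·(1/3) + (5)·(1/2) = 7/2.
day 2: (1)·(1/6) + (9)·(1/3) + (0)·(1/2) = 19/6.
day 3: (4)·(1/6) + (9)·(1/3) + (2)·(1/2) = 14/3.
day 4: (2)·(1/6) + (1)·(1/3) + (1)·(1/2) = 7/6.
The best pure response is day 3 with expected payoff 14/3.

14/3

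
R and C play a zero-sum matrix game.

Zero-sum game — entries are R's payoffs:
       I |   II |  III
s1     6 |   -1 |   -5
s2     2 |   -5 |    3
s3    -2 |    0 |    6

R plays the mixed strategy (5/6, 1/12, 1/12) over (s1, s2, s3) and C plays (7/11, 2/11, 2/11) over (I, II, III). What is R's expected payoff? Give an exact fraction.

Against (7/11, 2/11, 2/11), each row's expected payoff is s1: 30/11; s2: 10/11; s3: -2/11.
Taking the (5/6, 1/12, 1/12)-weighted average: (5/6)·(30/11) + (1/12)·(10/11) + (1/12)·(-2/11) = 7/3.

7/3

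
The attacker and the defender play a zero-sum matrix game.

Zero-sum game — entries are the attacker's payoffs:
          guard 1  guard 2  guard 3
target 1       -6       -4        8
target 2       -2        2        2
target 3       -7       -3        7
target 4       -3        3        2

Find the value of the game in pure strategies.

Row minima: -6, -2, -7, -3 → the attacker's maximin is -2.
Column maxima: -2, 3, 8 → the defender's minimax is -2.
They coincide at (target 2, guard 1), so the value is -2.

-2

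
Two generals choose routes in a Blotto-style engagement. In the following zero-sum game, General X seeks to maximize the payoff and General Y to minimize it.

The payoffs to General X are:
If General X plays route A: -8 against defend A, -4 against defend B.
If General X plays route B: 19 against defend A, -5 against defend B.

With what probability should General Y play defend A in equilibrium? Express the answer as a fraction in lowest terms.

1/28

Row minima are -8 and -5, so General X's maximin is -5; column maxima are 19 and -4, so General Y's minimax is -4. These differ, so the equilibrium is in mixed strategies.
Let General Y play defend A with probability q. General X is indifferent when −8q − 4(1−q) = 19q − 5(1−q), giving q = 1/28.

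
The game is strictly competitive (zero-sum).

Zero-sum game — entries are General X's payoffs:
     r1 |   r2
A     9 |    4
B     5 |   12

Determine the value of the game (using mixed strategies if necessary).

Row minima are 4 and 5, so General X's maximin is 5; column maxima are 9 and 12, so General Y's minimax is 9. These differ, so the equilibrium is in mixed strategies.
Let General X play A with probability p. General Y is indifferent when 9p + 5(1−p) = 4p + 12(1−p), giving p = 7/12.
Let General Y play r1 with probability q. General X is indifferent when 9q + 4(1−q) = 5q + 12(1−q), giving q = 2/3.
The value is 9·(2/3) + (4)·(1/3) = 22/3.

22/3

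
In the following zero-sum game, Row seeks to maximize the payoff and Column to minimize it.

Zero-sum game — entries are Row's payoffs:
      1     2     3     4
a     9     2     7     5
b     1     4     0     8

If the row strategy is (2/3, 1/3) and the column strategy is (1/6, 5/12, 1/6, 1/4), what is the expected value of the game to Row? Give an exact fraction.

40/9

Against (1/6, 5/12, 1/6, 1/4), each row's expected payoff is a: 19/4; b: 23/6.
Taking the (2/3, 1/3)-weighted average: (2/3)·(19/4) + (1/3)·(23/6) = 40/9.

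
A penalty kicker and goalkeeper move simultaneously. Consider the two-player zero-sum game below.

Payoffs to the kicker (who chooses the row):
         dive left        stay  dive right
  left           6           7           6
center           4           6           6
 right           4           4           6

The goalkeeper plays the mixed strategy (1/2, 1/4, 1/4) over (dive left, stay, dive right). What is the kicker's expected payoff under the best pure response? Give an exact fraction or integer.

25/4

left: (6)·(1/2) + (7)·(1/4) + (6)·(1/4) = 25/4.
center: (4)·(1/2) + (6)·(1/4) + (6)·(1/4) = 5.
right: (4)·(1/2) + (4)·(1/4) + (6)·(1/4) = 9/2.
The best pure response is left with expected payoff 25/4.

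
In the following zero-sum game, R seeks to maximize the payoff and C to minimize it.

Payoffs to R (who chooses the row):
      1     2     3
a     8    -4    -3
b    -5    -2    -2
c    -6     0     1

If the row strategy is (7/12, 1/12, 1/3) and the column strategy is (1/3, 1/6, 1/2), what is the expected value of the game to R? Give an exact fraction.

-11/24

Against (1/3, 1/6, 1/2), each row's expected payoff is a: 1/2; b: -3; c: -3/2.
Taking the (7/12, 1/12, 1/3)-weighted average: (7/12)·(1/2) + (1/12)·(-3) + (1/3)·(-3/2) = -11/24.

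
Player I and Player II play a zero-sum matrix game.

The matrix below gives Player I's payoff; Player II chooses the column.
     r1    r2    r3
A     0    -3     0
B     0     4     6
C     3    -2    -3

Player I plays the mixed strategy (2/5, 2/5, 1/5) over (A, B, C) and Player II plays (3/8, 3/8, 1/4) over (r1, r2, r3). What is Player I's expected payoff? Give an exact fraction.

27/40

Against (3/8, 3/8, 1/4), each row's expected payoff is A: -9/8; B: 3; C: -3/8.
Taking the (2/5, 2/5, 1/5)-weighted average: (2/5)·(-9/8) + (2/5)·(3) + (1/5)·(-3/8) = 27/40.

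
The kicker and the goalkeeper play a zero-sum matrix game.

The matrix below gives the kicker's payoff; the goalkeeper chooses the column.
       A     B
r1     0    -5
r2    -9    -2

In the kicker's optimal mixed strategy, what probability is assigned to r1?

7/12

Row minima are -5 and -9, so the kicker's maximin is -5; column maxima are 0 and -2, so the goalkeeper's minimax is -2. These differ, so the equilibrium is in mixed strategies.
Let the kicker play r1 with probability p. The goalkeeper is indifferent when −9(1−p) = −5p − 2(1−p), giving p = 7/12.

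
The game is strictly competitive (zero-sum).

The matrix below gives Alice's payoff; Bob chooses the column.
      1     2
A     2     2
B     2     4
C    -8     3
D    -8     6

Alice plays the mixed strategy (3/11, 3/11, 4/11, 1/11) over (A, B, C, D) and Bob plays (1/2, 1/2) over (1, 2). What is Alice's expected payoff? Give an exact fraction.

Against (1/2, 1/2), each row's expected payoff is A: 2; B: 3; C: -5/2; D: -1.
Taking the (3/11, 3/11, 4/11, 1/11)-weighted average: (3/11)·(2) + (3/11)·(3) + (4/11)·(-5/2) + (1/11)·(-1) = 4/11.

4/11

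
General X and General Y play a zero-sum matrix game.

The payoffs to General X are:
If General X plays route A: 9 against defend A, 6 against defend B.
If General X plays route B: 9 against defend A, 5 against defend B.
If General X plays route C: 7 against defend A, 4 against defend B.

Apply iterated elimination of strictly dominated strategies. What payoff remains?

6

Column defend A is strictly dominated by defend B for General Y (6<9, 5<9, 4<7); eliminate defend A.
Row route B is strictly dominated by row route A (6>5); eliminate route B.
Row route C is strictly dominated by row route A (6>4); eliminate route C.
Only (route A, defend B) remains, with payoff 6.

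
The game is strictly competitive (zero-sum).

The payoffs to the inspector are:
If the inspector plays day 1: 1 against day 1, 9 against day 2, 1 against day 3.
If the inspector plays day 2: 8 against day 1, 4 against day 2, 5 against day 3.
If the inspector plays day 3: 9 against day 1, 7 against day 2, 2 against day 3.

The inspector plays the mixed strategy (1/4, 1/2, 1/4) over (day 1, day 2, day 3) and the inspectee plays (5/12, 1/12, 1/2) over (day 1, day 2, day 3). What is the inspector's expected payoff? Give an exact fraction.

29/6

Against (5/12, 1/12, 1/2), each row's expected payoff is day 1: 5/3; day 2: 37/6; day 3: 16/3.
Taking the (1/4, 1/2, 1/4)-weighted average: (1/4)·(5/3) + (1/2)·(37/6) + (1/4)·(16/3) = 29/6.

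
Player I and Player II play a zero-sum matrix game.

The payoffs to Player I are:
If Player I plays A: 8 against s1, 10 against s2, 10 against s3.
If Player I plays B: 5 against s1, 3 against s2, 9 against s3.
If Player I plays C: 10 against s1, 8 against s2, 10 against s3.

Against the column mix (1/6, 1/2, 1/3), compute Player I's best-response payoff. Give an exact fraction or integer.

A: (8)·(1/6) + (10)·(1/2) + (10)·(1/3) = 29/3.
B: (5)·(1/6) + (3)·(1/2) + (9)·(1/3) = 16/3.
C: (10)·(1/6) + (8)·(1/2) + (10)·(1/3) = 9.
The best pure response is A with expected payoff 29/3.

29/3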